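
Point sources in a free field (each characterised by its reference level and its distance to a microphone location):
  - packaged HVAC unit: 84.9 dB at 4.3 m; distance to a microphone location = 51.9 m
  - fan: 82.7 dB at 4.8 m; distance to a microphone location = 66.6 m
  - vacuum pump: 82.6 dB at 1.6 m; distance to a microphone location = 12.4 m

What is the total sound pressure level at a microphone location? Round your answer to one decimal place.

67.9 dB

Propagate each source to the receiver with L = L_ref − 20·log₁₀(r/r_ref), then add intensities.
packaged HVAC unit: 84.9 − 20·log₁₀(51.9/4.3) = 84.9 − 21.63 = 63.27 dB.
fan: 82.7 − 20·log₁₀(66.6/4.8) = 82.7 − 22.84 = 59.86 dB.
vacuum pump: 82.6 − 20·log₁₀(12.4/1.6) = 82.6 − 17.79 = 64.81 dB.
Σ 10^(L/10) = 6.118e+06 → L_total = 10·log₁₀(6.118e+06) = 67.87 dB.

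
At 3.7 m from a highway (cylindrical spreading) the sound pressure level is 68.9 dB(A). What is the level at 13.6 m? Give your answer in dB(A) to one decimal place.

63.2 dB(A)

Line-source attenuation: ΔL = 10·log₁₀(r₂/r₁) = 10·log₁₀(13.6/3.7) = 5.653 dB.
L₂ = 68.9 − 10·log₁₀(13.6/3.7) = 68.9 − 5.653 = 63.25 dB(A).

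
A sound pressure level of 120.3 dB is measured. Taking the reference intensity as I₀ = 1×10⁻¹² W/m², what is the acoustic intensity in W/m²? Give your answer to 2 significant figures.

I = I₀·10^(L/10) = 10⁻¹² × 10^(120.3/10) = 10^(0.030).

1.1 W/m²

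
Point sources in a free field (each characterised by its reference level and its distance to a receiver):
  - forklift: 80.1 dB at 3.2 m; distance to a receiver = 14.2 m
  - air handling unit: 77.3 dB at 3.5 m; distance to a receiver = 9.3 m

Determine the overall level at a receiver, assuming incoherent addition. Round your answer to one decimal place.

71.1 dB

First find each source's level at the receiver (point-source: −20·log₁₀(r/r_ref)), then combine on an intensity basis.
forklift: 80.1 − 20·log₁₀(14.2/3.2) = 80.1 − 12.94 = 67.16 dB.
air handling unit: 77.3 − 20·log₁₀(9.3/3.5) = 77.3 − 8.49 = 68.81 dB.
Σ 10^(L/10) = 1.280e+07 → L_total = 10·log₁₀(1.280e+07) = 71.07 dB.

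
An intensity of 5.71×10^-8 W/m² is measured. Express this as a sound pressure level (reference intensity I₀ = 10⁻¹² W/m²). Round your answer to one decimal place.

Dividing by I₀ shifts the exponent by 12: I/I₀ = 5.71×10^4.
L = 10·(0.7566 + 4) = 47.57 dB.

47.6 dB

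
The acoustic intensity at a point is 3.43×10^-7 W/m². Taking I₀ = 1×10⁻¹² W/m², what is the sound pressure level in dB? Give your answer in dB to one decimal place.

55.4 dB

I/I₀ = 3.43×10^-7/10⁻¹² = 3.43×10^5, and L = 10·log₁₀(I/I₀).
L = 10·(0.5353 + 5) = 55.35 dB.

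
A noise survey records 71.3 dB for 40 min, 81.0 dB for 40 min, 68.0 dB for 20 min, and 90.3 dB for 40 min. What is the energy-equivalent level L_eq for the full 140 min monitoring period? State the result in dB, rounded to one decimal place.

85.4 dB

Weight each interval's intensity by its duration and average over T = 140 min:
Σ tᵢ·10^(Lᵢ/10) = 40·10^(71.3/10) + 40·10^(81.0/10) + 20·10^(68.0/10) + 40·10^(90.3/10) = 4.856e+10.
L_eq = 10·log₁₀(4.856e+10/140) = 85.40 dB.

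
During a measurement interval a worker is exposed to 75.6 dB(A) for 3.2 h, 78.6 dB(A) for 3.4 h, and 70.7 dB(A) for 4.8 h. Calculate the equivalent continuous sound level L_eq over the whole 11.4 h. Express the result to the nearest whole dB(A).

76 dB(A)

Weight each interval's intensity by its duration and average over T = 11.4 h:
Σ tᵢ·10^(Lᵢ/10) = 3.2·10^(75.6/10) + 3.4·10^(78.6/10) + 4.8·10^(70.7/10) = 4.189e+08.
L_eq = 10·log₁₀(4.189e+08/11.4) = 75.65 dB(A).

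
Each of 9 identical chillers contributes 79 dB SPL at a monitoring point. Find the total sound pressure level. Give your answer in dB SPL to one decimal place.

L_total = L₁ + 10·log₁₀ N for N identical incoherent sources.
L_total = 79 + 10·log₁₀(9) = 79 + 9.542 = 88.54 dB SPL.

88.5 dB SPL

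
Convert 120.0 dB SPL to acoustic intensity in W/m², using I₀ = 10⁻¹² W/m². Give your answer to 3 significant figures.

1.00 W/m²

I = I₀·10^(L/10) = 10⁻¹² × 10^(120.0/10) = 10^(0.000).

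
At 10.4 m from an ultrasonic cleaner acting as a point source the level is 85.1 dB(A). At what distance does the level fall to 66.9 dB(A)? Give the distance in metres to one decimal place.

For a point source L₁ − L₂ = 20·log₁₀(r₂/r₁), so r₂ = r₁·10^((L₁−L₂)/20).
r₂ = 10.4·10^((85.1−66.9)/20) = 10.4·10^(18.2/20) = 84.53 m.

84.5 m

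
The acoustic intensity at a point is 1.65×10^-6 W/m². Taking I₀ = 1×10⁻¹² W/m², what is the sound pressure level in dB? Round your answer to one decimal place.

62.2 dB

Dividing by I₀ shifts the exponent by 12: I/I₀ = 1.65×10^6.
L = 10·(0.2175 + 6) = 62.17 dB.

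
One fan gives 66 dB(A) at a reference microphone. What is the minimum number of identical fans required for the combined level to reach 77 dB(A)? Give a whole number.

N identical sources give L₁ + 10·log₁₀ N, so require 10·log₁₀ N ≥ 77 − 66 = 11.0 dB.
N ≥ 10^(11.0/10) = 12.589, so N = 13.

13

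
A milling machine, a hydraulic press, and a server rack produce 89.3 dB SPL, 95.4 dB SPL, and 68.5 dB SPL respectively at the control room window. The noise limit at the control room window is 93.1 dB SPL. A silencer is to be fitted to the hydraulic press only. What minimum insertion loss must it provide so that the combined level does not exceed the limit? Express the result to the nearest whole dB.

The untreated sources together contribute 10^(89.3/10) + 10^(68.5/10) = 8.582e+08, i.e. 89.34 dB SPL.
The limit corresponds to 10^(93.1/10) = 2.042e+09; subtracting the fixed part leaves 1.184e+09 for the hydraulic press, i.e. 90.73 dB SPL.
So the hydraulic press must be reduced from 95.4 to 90.73 dB SPL: IL = 4.67 dB.

5 dB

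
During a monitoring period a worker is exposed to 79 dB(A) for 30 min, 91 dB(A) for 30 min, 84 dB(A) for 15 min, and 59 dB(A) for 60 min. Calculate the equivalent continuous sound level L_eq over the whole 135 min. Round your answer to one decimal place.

85.1 dB(A)

L_eq = 10·log₁₀[(1/T)·Σ tᵢ·10^(Lᵢ/10)] with T = 135 min.
Σ tᵢ·10^(Lᵢ/10) = 30·10^(79/10) + 30·10^(91/10) + 15·10^(84/10) + 60·10^(59/10) = 4.397e+10.
L_eq = 10·log₁₀(4.397e+10/135) = 85.13 dB(A).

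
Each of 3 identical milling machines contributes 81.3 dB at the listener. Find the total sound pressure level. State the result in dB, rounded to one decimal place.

L_total = L₁ + 10·log₁₀ N for N identical incoherent sources.
L_total = 81.3 + 10·log₁₀(3) = 81.3 + 4.771 = 86.07 dB.

86.1 dB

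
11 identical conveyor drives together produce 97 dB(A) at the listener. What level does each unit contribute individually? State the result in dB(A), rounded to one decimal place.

11 equal contributions raise the level by 10·log₁₀ 11 = 10.414 dB, so each unit alone gives 97 − 10.414.

86.6 dB(A)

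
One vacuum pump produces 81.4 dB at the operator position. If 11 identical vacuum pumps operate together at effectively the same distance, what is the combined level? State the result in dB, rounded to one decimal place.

L_total = L₁ + 10·log₁₀ N for N identical incoherent sources.
L_total = 81.4 + 10·log₁₀(11) = 81.4 + 10.414 = 91.81 dB.

91.8 dB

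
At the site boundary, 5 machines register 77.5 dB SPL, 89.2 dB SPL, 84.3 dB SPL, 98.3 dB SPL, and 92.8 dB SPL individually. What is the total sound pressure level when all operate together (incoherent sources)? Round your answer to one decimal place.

For uncorrelated sources the intensities add, so convert each level to linear form, sum, and take 10·log₁₀ of the total.
Σ 10^(L/10) = 10^(77.5/10) + 10^(89.2/10) + 10^(84.3/10) + 10^(98.3/10) + 10^(92.8/10) = 9.823e+09.
L_total = 10·log₁₀(9.823e+09) = 99.92 dB SPL.

99.9 dB SPL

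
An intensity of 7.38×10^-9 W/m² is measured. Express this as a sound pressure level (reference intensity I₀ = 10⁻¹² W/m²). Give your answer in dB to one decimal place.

38.7 dB

Dividing by I₀ shifts the exponent by 12: I/I₀ = 7.38×10^3.
L = 10·(0.8681 + 3) = 38.68 dB.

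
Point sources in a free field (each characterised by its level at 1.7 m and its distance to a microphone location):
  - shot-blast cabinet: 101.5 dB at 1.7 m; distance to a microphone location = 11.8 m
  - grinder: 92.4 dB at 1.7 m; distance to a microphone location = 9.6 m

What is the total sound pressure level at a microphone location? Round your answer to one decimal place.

Apply inverse-square spreading to bring every level to the receiver, then sum 10^(L/10).
shot-blast cabinet: 101.5 − 20·log₁₀(11.8/1.7) = 101.5 − 16.83 = 84.67 dB.
grinder: 92.4 − 20·log₁₀(9.6/1.7) = 92.4 − 15.04 = 77.36 dB.
Σ 10^(L/10) = 3.477e+08 → L_total = 10·log₁₀(3.477e+08) = 85.41 dB.

85.4 dB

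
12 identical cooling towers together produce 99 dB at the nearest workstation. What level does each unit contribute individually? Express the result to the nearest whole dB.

88 dB

Dividing the total intensity by 12 lowers the level by 10·log₁₀ 12 = 10.792 dB: L₁ = 99 − 10.792.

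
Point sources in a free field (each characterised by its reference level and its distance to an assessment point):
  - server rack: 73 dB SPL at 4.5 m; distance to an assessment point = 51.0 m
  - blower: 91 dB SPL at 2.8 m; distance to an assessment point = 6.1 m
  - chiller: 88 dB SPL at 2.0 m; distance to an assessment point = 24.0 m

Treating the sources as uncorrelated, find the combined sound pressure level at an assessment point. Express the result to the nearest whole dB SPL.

84 dB SPL

Propagate each source to the receiver with L = L_ref − 20·log₁₀(r/r_ref), then add intensities.
server rack: 73 − 20·log₁₀(51.0/4.5) = 73 − 21.09 = 51.91 dB SPL.
blower: 91 − 20·log₁₀(6.1/2.8) = 91 − 6.76 = 84.24 dB SPL.
chiller: 88 − 20·log₁₀(24.0/2.0) = 88 − 21.58 = 66.42 dB SPL.
Σ 10^(L/10) = 2.698e+08 → L_total = 10·log₁₀(2.698e+08) = 84.31 dB SPL.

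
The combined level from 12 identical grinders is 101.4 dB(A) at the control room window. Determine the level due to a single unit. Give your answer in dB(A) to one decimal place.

For N identical incoherent sources L_total = L₁ + 10·log₁₀ N, so L₁ = 101.4 − 10·log₁₀(12) = 101.4 − 10.792.

90.6 dB(A)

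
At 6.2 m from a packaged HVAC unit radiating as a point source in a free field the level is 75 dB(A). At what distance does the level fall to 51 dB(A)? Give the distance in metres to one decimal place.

Point-source spreading drops the level by 20·log₁₀(r₂/r₁); inverting, r₂/r₁ = 10^(ΔL/20).
r₂ = 6.2·10^((75−51)/20) = 6.2·10^(24.0/20) = 98.26 m.

98.3 m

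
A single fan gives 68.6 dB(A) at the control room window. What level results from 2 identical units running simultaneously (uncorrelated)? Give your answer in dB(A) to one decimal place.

L_total = L₁ + 10·log₁₀ N for N identical incoherent sources.
L_total = 68.6 + 10·log₁₀(2) = 68.6 + 3.010 = 71.61 dB(A).

71.6 dB(A)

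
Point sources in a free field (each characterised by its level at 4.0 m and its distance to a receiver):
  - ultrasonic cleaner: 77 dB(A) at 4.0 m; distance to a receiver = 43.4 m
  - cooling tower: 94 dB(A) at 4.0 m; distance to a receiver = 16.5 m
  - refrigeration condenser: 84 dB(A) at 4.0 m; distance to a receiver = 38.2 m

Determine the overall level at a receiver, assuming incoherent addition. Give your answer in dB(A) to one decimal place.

81.8 dB(A)

Apply inverse-square spreading to bring every level to the receiver, then sum 10^(L/10).
ultrasonic cleaner: 77 − 20·log₁₀(43.4/4.0) = 77 − 20.71 = 56.29 dB(A).
cooling tower: 94 − 20·log₁₀(16.5/4.0) = 94 − 12.31 = 81.69 dB(A).
refrigeration condenser: 84 − 20·log₁₀(38.2/4.0) = 84 − 19.60 = 64.40 dB(A).
Σ 10^(L/10) = 1.508e+08 → L_total = 10·log₁₀(1.508e+08) = 81.78 dB(A).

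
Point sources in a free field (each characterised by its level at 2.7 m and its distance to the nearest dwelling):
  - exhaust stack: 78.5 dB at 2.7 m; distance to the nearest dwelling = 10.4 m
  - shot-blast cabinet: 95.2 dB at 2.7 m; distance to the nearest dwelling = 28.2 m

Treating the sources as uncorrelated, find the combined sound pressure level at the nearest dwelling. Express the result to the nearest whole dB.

First find each source's level at the receiver (point-source: −20·log₁₀(r/r_ref)), then combine on an intensity basis.
exhaust stack: 78.5 − 20·log₁₀(10.4/2.7) = 78.5 − 11.71 = 66.79 dB.
shot-blast cabinet: 95.2 − 20·log₁₀(28.2/2.7) = 95.2 − 20.38 = 74.82 dB.
Σ 10^(L/10) = 3.513e+07 → L_total = 10·log₁₀(3.513e+07) = 75.46 dB.

75 dB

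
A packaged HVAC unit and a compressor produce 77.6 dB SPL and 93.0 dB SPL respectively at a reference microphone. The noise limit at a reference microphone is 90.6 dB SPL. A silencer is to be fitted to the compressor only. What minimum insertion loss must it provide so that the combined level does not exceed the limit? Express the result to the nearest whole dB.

3 dB

Fixed contribution from the other source: Σ 10^(L/10) = 10^(77.6/10) = 5.754e+07 (77.60 dB SPL).
To meet 90.6 dB SPL overall, the treated compressor may contribute at most 10^(90.6/10) − 5.754e+07 = 1.091e+09, i.e. 90.38 dB SPL.
Required insertion loss = 93.0 − 90.38 = 2.62 dB.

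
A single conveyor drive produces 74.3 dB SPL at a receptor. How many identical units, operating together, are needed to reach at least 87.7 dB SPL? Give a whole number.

22

N identical sources give L₁ + 10·log₁₀ N, so require 10·log₁₀ N ≥ 87.7 − 74.3 = 13.4 dB.
N ≥ 10^(13.4/10) = 21.878, so N = 22.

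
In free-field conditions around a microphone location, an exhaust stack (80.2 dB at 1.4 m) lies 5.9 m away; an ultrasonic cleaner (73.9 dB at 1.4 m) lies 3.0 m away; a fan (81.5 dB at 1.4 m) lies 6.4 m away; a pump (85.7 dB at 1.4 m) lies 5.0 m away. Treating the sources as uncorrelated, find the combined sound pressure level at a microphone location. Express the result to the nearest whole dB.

Propagate each source to the receiver with L = L_ref − 20·log₁₀(r/r_ref), then add intensities.
exhaust stack: 80.2 − 20·log₁₀(5.9/1.4) = 80.2 − 12.49 = 67.71 dB.
ultrasonic cleaner: 73.9 − 20·log₁₀(3.0/1.4) = 73.9 − 6.62 = 67.28 dB.
fan: 81.5 − 20·log₁₀(6.4/1.4) = 81.5 − 13.20 = 68.30 dB.
pump: 85.7 − 20·log₁₀(5.0/1.4) = 85.7 − 11.06 = 74.64 dB.
Σ 10^(L/10) = 4.713e+07 → L_total = 10·log₁₀(4.713e+07) = 76.73 dB.

77 dB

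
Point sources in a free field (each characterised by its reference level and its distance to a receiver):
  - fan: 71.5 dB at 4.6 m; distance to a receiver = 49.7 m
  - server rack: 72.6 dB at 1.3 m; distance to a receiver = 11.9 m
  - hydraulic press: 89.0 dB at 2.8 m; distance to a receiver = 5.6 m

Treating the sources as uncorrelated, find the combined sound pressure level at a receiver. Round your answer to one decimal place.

Propagate each source to the receiver with L = L_ref − 20·log₁₀(r/r_ref), then add intensities.
fan: 71.5 − 20·log₁₀(49.7/4.6) = 71.5 − 20.67 = 50.83 dB.
server rack: 72.6 − 20·log₁₀(11.9/1.3) = 72.6 − 19.23 = 53.37 dB.
hydraulic press: 89.0 − 20·log₁₀(5.6/2.8) = 89.0 − 6.02 = 82.98 dB.
Σ 10^(L/10) = 1.989e+08 → L_total = 10·log₁₀(1.989e+08) = 82.99 dB.

83.0 dB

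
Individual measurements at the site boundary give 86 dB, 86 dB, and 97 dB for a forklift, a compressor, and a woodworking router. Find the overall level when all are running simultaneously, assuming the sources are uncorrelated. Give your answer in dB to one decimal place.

For uncorrelated sources the intensities add, so convert each level to linear form, sum, and take 10·log₁₀ of the total.
Σ 10^(L/10) = 10^(86/10) + 10^(86/10) + 10^(97/10) = 5.808e+09.
L_total = 10·log₁₀(5.808e+09) = 97.64 dB.

97.6 dB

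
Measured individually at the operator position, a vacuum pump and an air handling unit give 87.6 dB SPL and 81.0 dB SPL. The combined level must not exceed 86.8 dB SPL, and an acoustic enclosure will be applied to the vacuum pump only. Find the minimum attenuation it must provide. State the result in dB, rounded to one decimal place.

Fixed contribution from the other source: Σ 10^(L/10) = 10^(81.0/10) = 1.259e+08 (81.00 dB SPL).
The limit corresponds to 10^(86.8/10) = 4.786e+08; subtracting the fixed part leaves 3.527e+08 for the vacuum pump, i.e. 85.47 dB SPL.
So the vacuum pump must be reduced from 87.6 to 85.47 dB SPL: IL = 2.13 dB.

2.1 dB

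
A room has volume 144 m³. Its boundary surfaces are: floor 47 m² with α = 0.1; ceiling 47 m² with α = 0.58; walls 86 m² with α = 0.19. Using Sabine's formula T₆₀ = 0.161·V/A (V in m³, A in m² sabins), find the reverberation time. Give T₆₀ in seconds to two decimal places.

0.48 s

A = Σ Sᵢαᵢ = 47·0.1 + 47·0.58 + 86·0.19 = 48.30 m².
T₆₀ = 0.161 × 144 / 48.30 = 0.480 s.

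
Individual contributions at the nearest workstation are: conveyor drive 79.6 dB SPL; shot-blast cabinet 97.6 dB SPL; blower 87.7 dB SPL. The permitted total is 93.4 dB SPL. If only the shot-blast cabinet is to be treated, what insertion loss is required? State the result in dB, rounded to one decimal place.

Fixed contribution from the other sources: Σ 10^(L/10) = 10^(79.6/10) + 10^(87.7/10) = 6.800e+08 (88.33 dB SPL).
To meet 93.4 dB SPL overall, the treated shot-blast cabinet may contribute at most 10^(93.4/10) − 6.800e+08 = 1.508e+09, i.e. 91.78 dB SPL.
So the shot-blast cabinet must be reduced from 97.6 to 91.78 dB SPL: IL = 5.82 dB.

5.8 dB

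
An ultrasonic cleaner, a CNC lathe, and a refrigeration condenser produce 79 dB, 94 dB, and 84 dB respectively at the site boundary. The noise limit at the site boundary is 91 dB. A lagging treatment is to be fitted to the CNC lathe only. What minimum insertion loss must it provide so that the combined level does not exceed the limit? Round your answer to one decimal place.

4.3 dB

Fixed contribution from the other sources: Σ 10^(L/10) = 10^(79/10) + 10^(84/10) = 3.306e+08 (85.19 dB).
The limit corresponds to 10^(91/10) = 1.259e+09; subtracting the fixed part leaves 9.283e+08 for the CNC lathe, i.e. 89.68 dB.
Required insertion loss = 94 − 89.68 = 4.32 dB.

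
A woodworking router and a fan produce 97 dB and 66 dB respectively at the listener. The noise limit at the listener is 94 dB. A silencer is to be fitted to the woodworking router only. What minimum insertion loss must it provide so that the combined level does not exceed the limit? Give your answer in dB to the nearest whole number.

Fixed contribution from the other source: Σ 10^(L/10) = 10^(66/10) = 3.981e+06 (66.00 dB).
The limit corresponds to 10^(94/10) = 2.512e+09; subtracting the fixed part leaves 2.508e+09 for the woodworking router, i.e. 93.99 dB.
Required insertion loss = 97 − 93.99 = 3.01 dB.

3 dB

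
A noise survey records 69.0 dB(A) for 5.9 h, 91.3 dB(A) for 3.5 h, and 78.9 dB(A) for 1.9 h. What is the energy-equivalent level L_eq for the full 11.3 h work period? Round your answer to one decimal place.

86.4 dB(A)

The energy average is taken in the linear domain: L_eq = 10·log₁₀[(Σ tᵢ·10^(Lᵢ/10))/T], T = 11.3 h.
Σ tᵢ·10^(Lᵢ/10) = 5.9·10^(69.0/10) + 3.5·10^(91.3/10) + 1.9·10^(78.9/10) = 4.916e+09.
L_eq = 10·log₁₀(4.916e+09/11.3) = 86.39 dB(A).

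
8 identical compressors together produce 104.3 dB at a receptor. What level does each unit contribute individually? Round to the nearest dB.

For N identical incoherent sources L_total = L₁ + 10·log₁₀ N, so L₁ = 104.3 − 10·log₁₀(8) = 104.3 − 9.031.

95 dB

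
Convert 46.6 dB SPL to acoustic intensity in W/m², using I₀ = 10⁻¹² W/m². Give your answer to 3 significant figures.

I/I₀ = 10^(46.6/10) = 4.571e+04, so I = 4.571e+04 × 10⁻¹² W/m².

4.57e-08 W/m²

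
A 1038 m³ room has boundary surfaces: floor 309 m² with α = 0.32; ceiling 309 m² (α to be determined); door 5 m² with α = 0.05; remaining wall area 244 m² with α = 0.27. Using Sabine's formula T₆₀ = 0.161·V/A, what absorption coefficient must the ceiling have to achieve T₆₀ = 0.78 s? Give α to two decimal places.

Required total absorption A = 0.161·1038/0.78 = 214.25 m².
Absorption from the other surfaces = 309·0.32 + 5·0.05 + 244·0.27 = 165.01 m², so the ceiling must supply 49.24 m² over 309 m².
α = 49.24/309 = 0.159.

0.16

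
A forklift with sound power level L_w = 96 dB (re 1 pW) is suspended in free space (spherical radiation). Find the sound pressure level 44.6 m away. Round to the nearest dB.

52 dB

Free-field spherical radiation: L_p = L_w − 10·log₁₀(4π·r²), r = 44.6 m.
4π·r² = 2.5e+04 m², 10·log₁₀ of that is 43.979 dB.
L_p = 96 − 43.979 = 52.02 dB.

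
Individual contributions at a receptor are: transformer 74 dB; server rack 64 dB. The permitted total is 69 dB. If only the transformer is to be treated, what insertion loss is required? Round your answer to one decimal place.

6.7 dB

The untreated sources together contribute 10^(64/10) = 2.512e+06, i.e. 64.00 dB.
To meet 69 dB overall, the treated transformer may contribute at most 10^(69/10) − 2.512e+06 = 5.431e+06, i.e. 67.35 dB.
Required insertion loss = 74 − 67.35 = 6.65 dB.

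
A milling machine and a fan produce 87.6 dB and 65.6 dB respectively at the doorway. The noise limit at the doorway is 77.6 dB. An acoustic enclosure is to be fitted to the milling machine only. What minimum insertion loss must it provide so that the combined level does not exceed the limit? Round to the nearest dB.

Fixed contribution from the other source: Σ 10^(L/10) = 10^(65.6/10) = 3.631e+06 (65.60 dB).
The limit corresponds to 10^(77.6/10) = 5.754e+07; subtracting the fixed part leaves 5.391e+07 for the milling machine, i.e. 77.32 dB.
Required insertion loss = 87.6 − 77.32 = 10.28 dB.

10 dB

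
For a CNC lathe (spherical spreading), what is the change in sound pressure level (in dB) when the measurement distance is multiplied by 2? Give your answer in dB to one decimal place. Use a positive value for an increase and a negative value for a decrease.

A point source loses 6 dB per doubling of distance; generally ΔL = −20·log₁₀(r₂/r₁).
ΔL = −20·log₁₀(2) = -6.02 dB.

-6.0 dB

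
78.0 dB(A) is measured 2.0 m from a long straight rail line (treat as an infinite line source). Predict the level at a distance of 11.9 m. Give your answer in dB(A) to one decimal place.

70.3 dB(A)

Cylindrical spreading from a line source gives a 10·log₁₀(r₂/r₁) drop.
L₂ = 78.0 − 10·log₁₀(11.9/2.0) = 78.0 − 7.745 = 70.25 dB(A).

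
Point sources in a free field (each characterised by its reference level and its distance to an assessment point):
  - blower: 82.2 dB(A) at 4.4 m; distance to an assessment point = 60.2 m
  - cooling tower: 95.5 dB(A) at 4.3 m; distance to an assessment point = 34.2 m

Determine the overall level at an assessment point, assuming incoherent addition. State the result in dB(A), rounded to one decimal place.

77.6 dB(A)

First find each source's level at the receiver (point-source: −20·log₁₀(r/r_ref)), then combine on an intensity basis.
blower: 82.2 − 20·log₁₀(60.2/4.4) = 82.2 − 22.72 = 59.48 dB(A).
cooling tower: 95.5 − 20·log₁₀(34.2/4.3) = 95.5 − 18.01 = 77.49 dB(A).
Σ 10^(L/10) = 5.698e+07 → L_total = 10·log₁₀(5.698e+07) = 77.56 dB(A).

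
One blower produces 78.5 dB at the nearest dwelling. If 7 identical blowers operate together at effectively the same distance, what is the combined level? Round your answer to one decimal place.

N identical incoherent sources raise the level by 10·log₁₀ N.
L_total = 78.5 + 10·log₁₀(7) = 78.5 + 8.451 = 86.95 dB.

87.0 dB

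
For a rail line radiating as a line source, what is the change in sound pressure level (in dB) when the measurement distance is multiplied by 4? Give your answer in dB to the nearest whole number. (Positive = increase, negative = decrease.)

Line-source spreading: ΔL = −10·log₁₀(r₂/r₁).
ΔL = −10·log₁₀(4) = -6.02 dB.

-6 dB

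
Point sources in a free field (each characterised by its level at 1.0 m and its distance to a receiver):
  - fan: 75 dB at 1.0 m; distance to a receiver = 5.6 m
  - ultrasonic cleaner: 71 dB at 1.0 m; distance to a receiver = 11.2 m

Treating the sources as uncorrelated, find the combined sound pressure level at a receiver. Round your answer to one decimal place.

Apply inverse-square spreading to bring every level to the receiver, then sum 10^(L/10).
fan: 75 − 20·log₁₀(5.6/1.0) = 75 − 14.96 = 60.04 dB.
ultrasonic cleaner: 71 − 20·log₁₀(11.2/1.0) = 71 − 20.98 = 50.02 dB.
Σ 10^(L/10) = 1.109e+06 → L_total = 10·log₁₀(1.109e+06) = 60.45 dB.

60.4 dB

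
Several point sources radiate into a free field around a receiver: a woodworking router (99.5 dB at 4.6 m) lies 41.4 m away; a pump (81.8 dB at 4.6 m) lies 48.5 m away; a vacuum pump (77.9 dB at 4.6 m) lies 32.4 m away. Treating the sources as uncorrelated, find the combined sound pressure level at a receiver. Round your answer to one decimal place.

80.5 dB

Propagate each source to the receiver with L = L_ref − 20·log₁₀(r/r_ref), then add intensities.
woodworking router: 99.5 − 20·log₁₀(41.4/4.6) = 99.5 − 19.08 = 80.42 dB.
pump: 81.8 − 20·log₁₀(48.5/4.6) = 81.8 − 20.46 = 61.34 dB.
vacuum pump: 77.9 − 20·log₁₀(32.4/4.6) = 77.9 − 16.96 = 60.94 dB.
Σ 10^(L/10) = 1.126e+08 → L_total = 10·log₁₀(1.126e+08) = 80.52 dB.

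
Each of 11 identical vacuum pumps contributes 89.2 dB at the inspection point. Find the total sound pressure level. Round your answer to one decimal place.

With 11 equal, uncorrelated contributions the intensity is 11× that of one unit, giving a rise of 10·log₁₀ 11.
L_total = 89.2 + 10·log₁₀(11) = 89.2 + 10.414 = 99.61 dB.

99.6 dB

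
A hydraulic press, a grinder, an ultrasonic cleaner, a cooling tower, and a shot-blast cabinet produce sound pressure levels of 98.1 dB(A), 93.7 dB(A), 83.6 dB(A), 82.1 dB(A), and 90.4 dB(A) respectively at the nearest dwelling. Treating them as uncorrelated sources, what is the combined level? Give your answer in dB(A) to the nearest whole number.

Incoherent sources combine by intensity addition: L_total = 10·log₁₀(Σ 10^(L_i/10)).
Σ 10^(L/10) = 10^(98.1/10) + 10^(93.7/10) + 10^(83.6/10) + 10^(82.1/10) + 10^(90.4/10) = 1.029e+10.
L_total = 10·log₁₀(1.029e+10) = 100.12 dB(A).

100 dB(A)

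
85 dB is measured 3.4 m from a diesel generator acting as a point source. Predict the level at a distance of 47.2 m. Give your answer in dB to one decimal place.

62.2 dB

Spherical spreading from a point source gives a 20·log₁₀(r₂/r₁) drop.
L₂ = 85 − 20·log₁₀(47.2/3.4) = 85 − 22.849 = 62.15 dB.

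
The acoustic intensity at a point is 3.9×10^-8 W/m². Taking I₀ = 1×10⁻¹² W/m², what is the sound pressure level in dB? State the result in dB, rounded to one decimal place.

45.9 dB

Dividing by I₀ shifts the exponent by 12: I/I₀ = 3.9×10^4.
L = 10·(0.5911 + 4) = 45.91 dB.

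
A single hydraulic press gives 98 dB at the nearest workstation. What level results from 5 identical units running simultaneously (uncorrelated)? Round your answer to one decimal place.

105.0 dB

With 5 equal, uncorrelated contributions the intensity is 5× that of one unit, giving a rise of 10·log₁₀ 5.
L_total = 98 + 10·log₁₀(5) = 98 + 6.990 = 104.99 dB.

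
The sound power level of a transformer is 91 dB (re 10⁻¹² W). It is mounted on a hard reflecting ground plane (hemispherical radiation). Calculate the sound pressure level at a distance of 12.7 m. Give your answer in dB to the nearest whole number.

61 dB

L_p = L_w − 10·log₁₀(2π·r²) with r = 12.7 m.
2π·r² = 1013 m², 10·log₁₀ of that is 30.058 dB.
L_p = 91 − 30.058 = 60.94 dB.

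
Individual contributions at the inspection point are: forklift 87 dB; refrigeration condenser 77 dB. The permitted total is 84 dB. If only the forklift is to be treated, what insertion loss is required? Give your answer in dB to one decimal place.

4.0 dB

Fixed contribution from the other source: Σ 10^(L/10) = 10^(77/10) = 5.012e+07 (77.00 dB).
The limit corresponds to 10^(84/10) = 2.512e+08; subtracting the fixed part leaves 2.011e+08 for the forklift, i.e. 83.03 dB.
So the forklift must be reduced from 87 to 83.03 dB: IL = 3.97 dB.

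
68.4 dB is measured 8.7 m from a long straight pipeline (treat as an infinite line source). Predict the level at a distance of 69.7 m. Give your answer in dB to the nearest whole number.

59 dB

Cylindrical spreading from a line source gives a 10·log₁₀(r₂/r₁) drop.
L₂ = 68.4 − 10·log₁₀(69.7/8.7) = 68.4 − 9.037 = 59.36 dB.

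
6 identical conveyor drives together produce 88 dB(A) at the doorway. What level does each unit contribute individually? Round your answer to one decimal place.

For N identical incoherent sources L_total = L₁ + 10·log₁₀ N, so L₁ = 88 − 10·log₁₀(6) = 88 − 7.782.

80.2 dB(A)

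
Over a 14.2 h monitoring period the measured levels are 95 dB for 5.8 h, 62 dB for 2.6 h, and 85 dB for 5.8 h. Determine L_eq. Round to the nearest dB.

Weight each interval's intensity by its duration and average over T = 14.2 h:
Σ tᵢ·10^(Lᵢ/10) = 5.8·10^(95/10) + 2.6·10^(62/10) + 5.8·10^(85/10) = 2.018e+10.
L_eq = 10·log₁₀(2.018e+10/14.2) = 91.53 dB.

92 dB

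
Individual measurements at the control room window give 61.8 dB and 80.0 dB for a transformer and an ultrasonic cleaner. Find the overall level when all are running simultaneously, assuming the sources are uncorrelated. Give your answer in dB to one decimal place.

80.1 dB

For uncorrelated sources the intensities add, so convert each level to linear form, sum, and take 10·log₁₀ of the total.
Σ 10^(L/10) = 10^(61.8/10) + 10^(80.0/10) = 1.015e+08.
L_total = 10·log₁₀(1.015e+08) = 80.07 dB.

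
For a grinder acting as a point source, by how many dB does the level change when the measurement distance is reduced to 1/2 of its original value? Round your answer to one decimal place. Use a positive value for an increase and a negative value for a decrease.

With spherical spreading the level changes by −20·log₁₀(r₂/r₁).
ΔL = −20·log₁₀(0.5) = +6.02 dB.

+6.0 dB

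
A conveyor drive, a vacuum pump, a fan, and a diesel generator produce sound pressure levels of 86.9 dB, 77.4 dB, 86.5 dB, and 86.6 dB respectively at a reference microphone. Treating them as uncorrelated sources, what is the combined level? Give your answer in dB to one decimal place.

For uncorrelated sources the intensities add, so convert each level to linear form, sum, and take 10·log₁₀ of the total.
Σ 10^(L/10) = 10^(86.9/10) + 10^(77.4/10) + 10^(86.5/10) + 10^(86.6/10) = 1.449e+09.
L_total = 10·log₁₀(1.449e+09) = 91.61 dB.

91.6 dB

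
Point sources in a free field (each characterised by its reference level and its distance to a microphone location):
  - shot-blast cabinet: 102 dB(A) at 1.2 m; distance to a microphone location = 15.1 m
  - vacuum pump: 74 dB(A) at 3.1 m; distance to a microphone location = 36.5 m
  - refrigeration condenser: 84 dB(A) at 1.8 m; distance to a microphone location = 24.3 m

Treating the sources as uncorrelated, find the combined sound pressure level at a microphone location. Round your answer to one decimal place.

First find each source's level at the receiver (point-source: −20·log₁₀(r/r_ref)), then combine on an intensity basis.
shot-blast cabinet: 102 − 20·log₁₀(15.1/1.2) = 102 − 22.00 = 80.00 dB(A).
vacuum pump: 74 − 20·log₁₀(36.5/3.1) = 74 − 21.42 = 52.58 dB(A).
refrigeration condenser: 84 − 20·log₁₀(24.3/1.8) = 84 − 22.61 = 61.39 dB(A).
Σ 10^(L/10) = 1.017e+08 → L_total = 10·log₁₀(1.017e+08) = 80.07 dB(A).

80.1 dB(A)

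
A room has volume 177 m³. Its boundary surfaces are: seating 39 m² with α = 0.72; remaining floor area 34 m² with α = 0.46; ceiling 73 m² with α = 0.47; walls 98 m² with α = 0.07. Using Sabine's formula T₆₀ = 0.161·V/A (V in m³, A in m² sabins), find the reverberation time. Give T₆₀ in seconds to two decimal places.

0.34 s

Total absorption A = 39·0.72 + 34·0.46 + 73·0.47 + 98·0.07 = 84.89 m² sabins.
T₆₀ = 0.161·V/A = 0.161·177/84.89 = 0.336 s.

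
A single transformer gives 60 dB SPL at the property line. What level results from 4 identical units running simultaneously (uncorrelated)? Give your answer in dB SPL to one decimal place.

66.0 dB SPL

L_total = L₁ + 10·log₁₀ N for N identical incoherent sources.
L_total = 60 + 10·log₁₀(4) = 60 + 6.021 = 66.02 dB SPL.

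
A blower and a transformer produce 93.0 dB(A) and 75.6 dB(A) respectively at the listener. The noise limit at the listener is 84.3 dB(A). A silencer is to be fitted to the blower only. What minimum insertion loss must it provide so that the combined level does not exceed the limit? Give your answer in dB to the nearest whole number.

Fixed contribution from the other source: Σ 10^(L/10) = 10^(75.6/10) = 3.631e+07 (75.60 dB(A)).
To meet 84.3 dB(A) overall, the treated blower may contribute at most 10^(84.3/10) − 3.631e+07 = 2.328e+08, i.e. 83.67 dB(A).
So the blower must be reduced from 93.0 to 83.67 dB(A): IL = 9.33 dB.

9 dB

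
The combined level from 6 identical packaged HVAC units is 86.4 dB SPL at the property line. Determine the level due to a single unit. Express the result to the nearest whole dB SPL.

79 dB SPL

Dividing the total intensity by 6 lowers the level by 10·log₁₀ 6 = 7.782 dB: L₁ = 86.4 − 7.782.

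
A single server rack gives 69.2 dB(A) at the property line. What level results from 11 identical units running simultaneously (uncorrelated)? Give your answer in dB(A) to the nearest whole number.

80 dB(A)

N identical incoherent sources raise the level by 10·log₁₀ N.
L_total = 69.2 + 10·log₁₀(11) = 69.2 + 10.414 = 79.61 dB(A).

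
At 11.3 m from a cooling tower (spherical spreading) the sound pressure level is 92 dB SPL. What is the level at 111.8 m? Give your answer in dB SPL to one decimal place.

72.1 dB SPL

Spherical spreading from a point source gives a 20·log₁₀(r₂/r₁) drop.
L₂ = 92 − 20·log₁₀(111.8/11.3) = 92 − 19.907 = 72.09 dB SPL.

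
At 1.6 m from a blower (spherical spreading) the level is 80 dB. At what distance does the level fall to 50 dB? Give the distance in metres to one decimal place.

50.6 m

Point-source spreading drops the level by 20·log₁₀(r₂/r₁); inverting, r₂/r₁ = 10^(ΔL/20).
r₂ = 1.6·10^((80−50)/20) = 1.6·10^(30.0/20) = 50.60 m.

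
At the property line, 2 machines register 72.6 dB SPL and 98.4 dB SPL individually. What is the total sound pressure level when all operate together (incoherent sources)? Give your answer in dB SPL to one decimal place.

98.4 dB SPL

Incoherent sources combine by intensity addition: L_total = 10·log₁₀(Σ 10^(L_i/10)).
Σ 10^(L/10) = 10^(72.6/10) + 10^(98.4/10) = 6.937e+09.
L_total = 10·log₁₀(6.937e+09) = 98.41 dB SPL.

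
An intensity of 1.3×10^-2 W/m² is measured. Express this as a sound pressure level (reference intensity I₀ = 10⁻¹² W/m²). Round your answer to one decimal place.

Dividing by I₀ shifts the exponent by 12: I/I₀ = 1.3×10^10.
L = 10·(0.1139 + 10) = 101.14 dB.

101.1 dB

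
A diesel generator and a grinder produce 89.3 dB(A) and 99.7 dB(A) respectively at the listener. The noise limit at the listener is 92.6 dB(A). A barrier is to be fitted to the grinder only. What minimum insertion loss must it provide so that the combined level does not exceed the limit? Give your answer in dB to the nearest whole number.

The untreated sources together contribute 10^(89.3/10) = 8.511e+08, i.e. 89.30 dB(A).
The limit corresponds to 10^(92.6/10) = 1.820e+09; subtracting the fixed part leaves 9.686e+08 for the grinder, i.e. 89.86 dB(A).
Required insertion loss = 99.7 − 89.86 = 9.84 dB.

10 dB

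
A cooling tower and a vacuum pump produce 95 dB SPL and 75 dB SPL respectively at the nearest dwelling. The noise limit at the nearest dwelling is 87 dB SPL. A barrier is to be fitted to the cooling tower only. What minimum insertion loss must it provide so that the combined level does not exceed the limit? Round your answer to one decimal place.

Everything except the cooling tower sums to 10^(75/10) = 3.162e+07 in linear terms, 75.00 dB SPL.
To meet 87 dB SPL overall, the treated cooling tower may contribute at most 10^(87/10) − 3.162e+07 = 4.696e+08, i.e. 86.72 dB SPL.
Required insertion loss = 95 − 86.72 = 8.28 dB.

8.3 dB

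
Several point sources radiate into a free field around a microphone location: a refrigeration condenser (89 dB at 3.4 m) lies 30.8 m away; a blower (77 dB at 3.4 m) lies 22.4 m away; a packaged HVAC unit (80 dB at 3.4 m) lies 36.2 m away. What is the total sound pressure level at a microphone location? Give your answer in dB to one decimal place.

Apply inverse-square spreading to bring every level to the receiver, then sum 10^(L/10).
refrigeration condenser: 89 − 20·log₁₀(30.8/3.4) = 89 − 19.14 = 69.86 dB.
blower: 77 − 20·log₁₀(22.4/3.4) = 77 − 16.38 = 60.62 dB.
packaged HVAC unit: 80 − 20·log₁₀(36.2/3.4) = 80 − 20.54 = 59.46 dB.
Σ 10^(L/10) = 1.172e+07 → L_total = 10·log₁₀(1.172e+07) = 70.69 dB.

70.7 dB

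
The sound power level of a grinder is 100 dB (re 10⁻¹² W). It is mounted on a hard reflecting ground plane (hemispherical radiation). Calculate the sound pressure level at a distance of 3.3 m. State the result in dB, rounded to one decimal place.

81.6 dB

L_p = L_w − 10·log₁₀(2π·r²) with r = 3.3 m.
2π·r² = 68.42 m², 10·log₁₀ of that is 18.352 dB.
L_p = 100 − 18.352 = 81.65 dB.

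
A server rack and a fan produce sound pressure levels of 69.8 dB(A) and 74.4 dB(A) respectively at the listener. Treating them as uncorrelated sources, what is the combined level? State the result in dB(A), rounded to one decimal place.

75.7 dB(A)

Incoherent sources combine by intensity addition: L_total = 10·log₁₀(Σ 10^(L_i/10)).
Σ 10^(L/10) = 10^(69.8/10) + 10^(74.4/10) = 3.709e+07.
L_total = 10·log₁₀(3.709e+07) = 75.69 dB(A).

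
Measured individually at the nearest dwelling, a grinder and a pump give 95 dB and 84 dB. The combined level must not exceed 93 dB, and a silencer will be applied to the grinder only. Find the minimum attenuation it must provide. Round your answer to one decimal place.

2.6 dB

Fixed contribution from the other source: Σ 10^(L/10) = 10^(84/10) = 2.512e+08 (84.00 dB).
The limit corresponds to 10^(93/10) = 1.995e+09; subtracting the fixed part leaves 1.744e+09 for the grinder, i.e. 92.42 dB.
So the grinder must be reduced from 95 to 92.42 dB: IL = 2.58 dB.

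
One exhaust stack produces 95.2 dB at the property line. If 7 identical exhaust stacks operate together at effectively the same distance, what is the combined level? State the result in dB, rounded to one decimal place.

N identical incoherent sources raise the level by 10·log₁₀ N.
L_total = 95.2 + 10·log₁₀(7) = 95.2 + 8.451 = 103.65 dB.

103.7 dB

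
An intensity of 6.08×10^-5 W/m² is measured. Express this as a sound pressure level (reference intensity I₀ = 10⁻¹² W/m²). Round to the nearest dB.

78 dB

L = 10·log₁₀(I/I₀) = 10·log₁₀(6.08×10^-5/10⁻¹²) = 10·log₁₀(6.08×10^7).
L = 10·(0.7839 + 7) = 77.84 dB.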